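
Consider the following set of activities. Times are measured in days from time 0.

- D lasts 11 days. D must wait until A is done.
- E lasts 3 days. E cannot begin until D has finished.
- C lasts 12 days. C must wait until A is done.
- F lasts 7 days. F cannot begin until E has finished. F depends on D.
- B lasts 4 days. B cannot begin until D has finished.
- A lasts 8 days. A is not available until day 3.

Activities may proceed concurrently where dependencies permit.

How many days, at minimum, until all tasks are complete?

32

A cannot begin until its own release at day 3. It runs from day 3 to 3 + 8 = day 11.
After A (finishes day 11), D can start at day 11 and finishes at day 22.
E waits on D (finishes day 22), so it starts at day 22 and finishes at 22 + 3 = day 25.
F needs all of E (finishes day 25); D (finishes day 22). That puts its earliest start at day 25; it finishes at 25 + 7 = day 32.
B waits on D (finishes day 22), so it starts at day 22 and finishes at 22 + 4 = day 26.
After A (finishes day 11), C can start at day 11 and finishes at day 23.
All tasks are finished once the last one completes. Finish times: A at 11, B at 26, C at 23, D at 22, E at 25, F at 32. The latest is day 32.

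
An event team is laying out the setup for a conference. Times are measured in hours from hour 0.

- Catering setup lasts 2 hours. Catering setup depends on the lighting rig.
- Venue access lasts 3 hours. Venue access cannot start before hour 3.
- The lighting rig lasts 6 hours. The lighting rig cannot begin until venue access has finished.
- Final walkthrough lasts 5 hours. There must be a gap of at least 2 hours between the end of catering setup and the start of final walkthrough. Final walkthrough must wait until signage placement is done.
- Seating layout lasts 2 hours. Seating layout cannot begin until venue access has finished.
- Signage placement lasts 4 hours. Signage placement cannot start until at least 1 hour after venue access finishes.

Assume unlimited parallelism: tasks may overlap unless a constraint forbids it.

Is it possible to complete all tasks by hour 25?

Venue access cannot begin until its own release at hour 3. It runs from hour 3 to 3 + 3 = hour 6.
After venue access (finishes hour 6, plus 1-hour gap → hour 7), signage placement can start at hour 7 and finishes at hour 11.
Seating layout waits on venue access (finishes hour 6), so it starts at hour 6 and finishes at 6 + 2 = hour 8.
After venue access (finishes hour 6), the lighting rig can start at hour 6 and finishes at hour 12.
Catering setup cannot begin until the lighting rig (finishes hour 12). It runs from hour 12 to 12 + 2 = hour 14.
Final walkthrough has to wait for catering setup (finishes hour 14, plus 2-hour gap → hour 16); signage placement (finishes hour 11). The latest of these is hour 16, so final walkthrough runs hour 16 to 16 + 5 = hour 21.
Every task is finished by hour 21, which is no later than the deadline of 25, so the schedule is feasible.

Yes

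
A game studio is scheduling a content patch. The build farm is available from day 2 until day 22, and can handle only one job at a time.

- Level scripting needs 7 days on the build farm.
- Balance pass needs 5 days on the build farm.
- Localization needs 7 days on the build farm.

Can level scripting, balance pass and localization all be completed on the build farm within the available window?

The build farm window is 22 − 2 = 20 days.
Running back to back, the jobs need 7 + 5 + 7 = 19 days on the build farm.
Since 19 ≤ 20, they fit within the window.

Yes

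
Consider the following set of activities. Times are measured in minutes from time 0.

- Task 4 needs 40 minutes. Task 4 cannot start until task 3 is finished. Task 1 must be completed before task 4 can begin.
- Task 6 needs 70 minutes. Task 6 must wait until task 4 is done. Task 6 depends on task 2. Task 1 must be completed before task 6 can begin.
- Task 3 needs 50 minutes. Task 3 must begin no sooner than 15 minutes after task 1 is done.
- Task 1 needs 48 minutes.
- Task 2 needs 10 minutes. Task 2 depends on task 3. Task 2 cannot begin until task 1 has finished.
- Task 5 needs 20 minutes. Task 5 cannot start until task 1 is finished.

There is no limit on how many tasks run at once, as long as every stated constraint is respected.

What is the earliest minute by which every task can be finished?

Task 1 can start immediately at minute 0; it finishes at minute 48.
Task 5 cannot begin until task 1 (finishes minute 48). It runs from minute 48 to 48 + 20 = minute 68.
Task 3 waits on task 1 (finishes minute 48, plus 15-minute gap → minute 63), so it starts at minute 63 and finishes at 63 + 50 = minute 113.
Task 4 needs all of task 3 (finishes minute 113); task 1 (finishes minute 48). That puts its earliest start at minute 113; it finishes at 113 + 40 = minute 153.
Task 2 has to wait for task 3 (finishes minute 113); task 1 (finishes minute 48). The latest of these is minute 113, so task 2 runs minute 113 to 113 + 10 = minute 123.
Task 6 has to wait for task 4 (finishes minute 153); task 2 (finishes minute 123); task 1 (finishes minute 48). The latest of these is minute 153, so task 6 runs minute 153 to 153 + 70 = minute 223.
All tasks are finished once the last one completes. Finish times: Task 1 at 48, Task 2 at 123, Task 3 at 113, Task 4 at 153, Task 5 at 68, Task 6 at 223. The latest is minute 223.

223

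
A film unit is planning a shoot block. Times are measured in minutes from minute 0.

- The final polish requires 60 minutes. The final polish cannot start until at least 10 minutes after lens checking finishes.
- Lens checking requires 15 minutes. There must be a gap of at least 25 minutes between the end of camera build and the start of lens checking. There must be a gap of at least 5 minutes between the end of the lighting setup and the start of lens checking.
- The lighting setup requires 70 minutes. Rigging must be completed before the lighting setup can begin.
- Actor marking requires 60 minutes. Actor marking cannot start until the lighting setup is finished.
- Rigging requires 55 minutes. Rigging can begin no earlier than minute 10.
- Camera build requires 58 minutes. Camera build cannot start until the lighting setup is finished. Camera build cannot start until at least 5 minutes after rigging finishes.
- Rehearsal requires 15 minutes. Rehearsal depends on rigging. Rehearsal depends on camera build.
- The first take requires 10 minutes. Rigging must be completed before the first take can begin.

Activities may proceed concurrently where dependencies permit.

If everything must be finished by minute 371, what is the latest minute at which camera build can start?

203

The final polish has no dependents, so it just needs to finish by minute 371. Starting by 371 − 60 = minute 311 achieves that.
Lens checking must finish before the final polish (must start by minute 311, minus 10-minute gap → minute 301). With a 15-minute duration, lens checking must start by 301 − 15 = minute 286.
Nothing follows rehearsal; the deadline of minute 371 is its only limit. It must start by 371 − 15 = minute 356.
For camera build: lens checking (must start by minute 286, minus 25-minute gap → minute 261); rehearsal (must start by minute 356). The most restrictive is minute 261; with a 58-minute duration, camera build must start by minute 203.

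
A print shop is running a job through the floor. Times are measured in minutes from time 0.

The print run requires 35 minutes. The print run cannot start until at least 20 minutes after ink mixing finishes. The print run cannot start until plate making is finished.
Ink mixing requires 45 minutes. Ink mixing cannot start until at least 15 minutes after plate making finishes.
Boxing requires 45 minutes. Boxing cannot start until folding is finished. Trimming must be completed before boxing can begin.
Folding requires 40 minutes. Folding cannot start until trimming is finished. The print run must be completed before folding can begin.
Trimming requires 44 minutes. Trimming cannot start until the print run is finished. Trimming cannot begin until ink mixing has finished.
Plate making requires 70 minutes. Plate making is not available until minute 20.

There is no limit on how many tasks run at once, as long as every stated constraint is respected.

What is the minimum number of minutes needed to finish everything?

334

After its own release at minute 20, plate making can start at minute 20 and finishes at minute 90.
Ink mixing cannot begin until plate making (finishes minute 90, plus 15-minute gap → minute 105). It runs from minute 105 to 105 + 45 = minute 150.
The print run needs all of ink mixing (finishes minute 150, plus 20-minute gap → minute 170); plate making (finishes minute 90). That puts its earliest start at minute 170; it finishes at 170 + 35 = minute 205.
For trimming: the print run (finishes minute 205); ink mixing (finishes minute 150). Taking the maximum gives a start of minute 205, and it finishes at 205 + 44 = minute 249.
For folding: trimming (finishes minute 249); the print run (finishes minute 205). Taking the maximum gives a start of minute 249, and it finishes at 249 + 40 = minute 289.
Boxing needs all of folding (finishes minute 289); trimming (finishes minute 249). That puts its earliest start at minute 289; it finishes at 289 + 45 = minute 334.
All tasks are finished once the last one completes. Finish times: Plate making at 90, Ink mixing at 150, The print run at 205, Trimming at 249, Folding at 289, Boxing at 334. The latest is minute 334.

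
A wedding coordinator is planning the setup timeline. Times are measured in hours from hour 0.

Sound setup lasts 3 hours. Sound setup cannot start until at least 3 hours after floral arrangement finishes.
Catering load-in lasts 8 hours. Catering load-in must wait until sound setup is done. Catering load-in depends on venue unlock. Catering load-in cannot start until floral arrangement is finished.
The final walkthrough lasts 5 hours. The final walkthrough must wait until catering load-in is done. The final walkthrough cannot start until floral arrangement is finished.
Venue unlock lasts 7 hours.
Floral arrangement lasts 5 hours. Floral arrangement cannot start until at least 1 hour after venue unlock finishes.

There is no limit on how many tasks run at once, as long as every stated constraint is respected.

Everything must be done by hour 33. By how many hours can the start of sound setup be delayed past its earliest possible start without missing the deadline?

1

Nothing blocks venue unlock, so it runs from hour 0 to hour 7.
After venue unlock (finishes hour 7, plus 1-hour gap → hour 8), floral arrangement can start at hour 8 and finishes at hour 13.
Sound setup waits on floral arrangement (finishes hour 13, plus 3-hour gap → hour 16), so it starts at hour 16 and finishes at 16 + 3 = hour 19.

Working backward from the deadline:
Nothing follows the final walkthrough; the deadline of hour 33 is its only limit. It must start by 33 − 5 = hour 28.
Catering load-in must finish before the final walkthrough (must start by hour 28). With an 8-hour duration, catering load-in must start by 28 − 8 = hour 20.
Sound setup must finish before catering load-in (must start by hour 20). With a 3-hour duration, sound setup must start by 20 − 3 = hour 17.
So sound setup can start as early as hour 16 and as late as hour 17, giving 17 − 16 = 1 hour of slack.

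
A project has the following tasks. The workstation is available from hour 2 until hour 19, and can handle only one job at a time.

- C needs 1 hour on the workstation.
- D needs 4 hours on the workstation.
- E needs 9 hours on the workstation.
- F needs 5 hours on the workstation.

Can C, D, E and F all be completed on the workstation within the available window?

The workstation window is 19 − 2 = 17 hours.
Running back to back, the jobs need 1 + 4 + 9 + 5 = 19 hours on the workstation.
Since 19 > 17, they cannot all fit.

No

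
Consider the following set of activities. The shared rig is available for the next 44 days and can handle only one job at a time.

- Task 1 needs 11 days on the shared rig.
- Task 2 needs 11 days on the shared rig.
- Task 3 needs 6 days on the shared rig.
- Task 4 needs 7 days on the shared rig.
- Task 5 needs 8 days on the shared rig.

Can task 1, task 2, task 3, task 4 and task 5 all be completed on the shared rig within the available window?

Running back to back, the jobs need 11 + 11 + 6 + 7 + 8 = 43 days on the shared rig.
Since 43 ≤ 44, they fit within the window.

Yes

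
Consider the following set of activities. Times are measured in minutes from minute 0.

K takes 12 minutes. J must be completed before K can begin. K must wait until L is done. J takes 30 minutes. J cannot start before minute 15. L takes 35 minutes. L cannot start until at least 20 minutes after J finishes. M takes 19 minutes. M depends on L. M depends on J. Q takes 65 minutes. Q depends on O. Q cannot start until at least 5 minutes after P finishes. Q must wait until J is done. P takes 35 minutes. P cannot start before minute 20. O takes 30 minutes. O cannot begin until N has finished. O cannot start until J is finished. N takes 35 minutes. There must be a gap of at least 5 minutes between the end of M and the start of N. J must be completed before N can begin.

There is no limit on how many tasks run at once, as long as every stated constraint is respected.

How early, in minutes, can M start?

100

J waits on its own release at minute 15, so it starts at minute 15 and finishes at 15 + 30 = minute 45.
L waits on J (finishes minute 45, plus 20-minute gap → minute 65), so it starts at minute 65 and finishes at 65 + 35 = minute 100.
M waits on L (finishes minute 100); J (finishes minute 45). The latest of these is minute 100, which is the earliest M can start.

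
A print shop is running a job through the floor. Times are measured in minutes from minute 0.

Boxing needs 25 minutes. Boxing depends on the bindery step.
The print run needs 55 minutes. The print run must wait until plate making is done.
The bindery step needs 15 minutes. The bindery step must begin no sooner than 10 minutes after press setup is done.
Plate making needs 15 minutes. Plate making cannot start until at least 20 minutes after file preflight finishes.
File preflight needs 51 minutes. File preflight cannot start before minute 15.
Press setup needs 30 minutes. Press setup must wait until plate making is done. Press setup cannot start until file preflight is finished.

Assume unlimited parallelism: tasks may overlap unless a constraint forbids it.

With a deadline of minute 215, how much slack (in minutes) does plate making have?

34

File preflight waits on its own release at minute 15, so it starts at minute 15 and finishes at 15 + 51 = minute 66.
Plate making cannot begin until file preflight (finishes minute 66, plus 20-minute gap → minute 86). It runs from minute 86 to 86 + 15 = minute 101.

Working backward from the deadline:
To finish by minute 215, boxing (duration 25) must start no later than minute 190.
Since boxing (must start by minute 190) depends on it, the bindery step must finish by minute 190. Backing off its 15-minute duration gives a latest start of minute 175.
Press setup has to be done before the bindery step (must start by minute 175, minus 10-minute gap → minute 165). That means finishing by minute 165, i.e. starting by 165 − 30 = minute 135.
Nothing follows the print run; the deadline of minute 215 is its only limit. It must start by 215 − 55 = minute 160.
Plate making must finish in time for press setup (must start by minute 135); the print run (must start by minute 160). The tightest is minute 135, so plate making must start by 135 − 15 = minute 120.
So plate making can start as early as minute 86 and as late as minute 120, giving 120 − 86 = 34 minutes of slack.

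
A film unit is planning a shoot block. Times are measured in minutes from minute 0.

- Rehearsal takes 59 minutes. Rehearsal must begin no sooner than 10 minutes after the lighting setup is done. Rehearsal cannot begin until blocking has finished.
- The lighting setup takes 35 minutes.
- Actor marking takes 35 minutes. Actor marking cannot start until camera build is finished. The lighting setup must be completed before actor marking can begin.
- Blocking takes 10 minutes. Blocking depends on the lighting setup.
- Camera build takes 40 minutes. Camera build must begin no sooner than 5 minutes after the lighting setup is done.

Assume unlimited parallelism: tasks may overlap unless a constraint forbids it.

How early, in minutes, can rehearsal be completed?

104

Nothing blocks the lighting setup, so it runs from minute 0 to minute 35.
Blocking waits on the lighting setup (finishes minute 35), so it starts at minute 35 and finishes at 35 + 10 = minute 45.
For rehearsal: the lighting setup (finishes minute 35, plus 10-minute gap → minute 45); blocking (finishes minute 45). Taking the maximum gives a start of minute 45, and it finishes at 45 + 59 = minute 104.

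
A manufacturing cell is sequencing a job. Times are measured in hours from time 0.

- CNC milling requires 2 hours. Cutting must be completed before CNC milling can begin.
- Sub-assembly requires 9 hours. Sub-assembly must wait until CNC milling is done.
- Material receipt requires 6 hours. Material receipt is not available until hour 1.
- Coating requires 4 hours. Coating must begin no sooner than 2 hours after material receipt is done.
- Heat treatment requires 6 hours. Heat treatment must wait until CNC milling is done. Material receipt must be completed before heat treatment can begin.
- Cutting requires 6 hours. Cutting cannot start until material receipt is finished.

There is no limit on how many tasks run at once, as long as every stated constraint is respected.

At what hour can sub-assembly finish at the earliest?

Material receipt waits on its own release at hour 1, so it starts at hour 1 and finishes at 1 + 6 = hour 7.
Cutting waits on material receipt (finishes hour 7), so it starts at hour 7 and finishes at 7 + 6 = hour 13.
CNC milling cannot begin until cutting (finishes hour 13). It runs from hour 13 to 13 + 2 = hour 15.
After CNC milling (finishes hour 15), sub-assembly can start at hour 15 and finishes at hour 24.

24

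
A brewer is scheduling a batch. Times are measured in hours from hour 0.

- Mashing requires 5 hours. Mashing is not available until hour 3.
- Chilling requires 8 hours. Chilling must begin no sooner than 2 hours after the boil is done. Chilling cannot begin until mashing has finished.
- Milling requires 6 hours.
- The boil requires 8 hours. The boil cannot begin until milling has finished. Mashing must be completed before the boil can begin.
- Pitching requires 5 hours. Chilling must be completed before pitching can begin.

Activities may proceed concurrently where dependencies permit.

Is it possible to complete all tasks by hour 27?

No

After its own release at hour 3, mashing can start at hour 3 and finishes at hour 8.
Nothing blocks milling, so it runs from hour 0 to hour 6.
For the boil: milling (finishes hour 6); mashing (finishes hour 8). Taking the maximum gives a start of hour 8, and it finishes at 8 + 8 = hour 16.
Chilling needs all of the boil (finishes hour 16, plus 2-hour gap → hour 18); mashing (finishes hour 8). That puts its earliest start at hour 18; it finishes at 18 + 8 = hour 26.
Pitching cannot begin until chilling (finishes hour 26). It runs from hour 26 to 26 + 5 = hour 31.
The earliest everything can be done is hour 31, which is after the deadline of 27, so it is not possible.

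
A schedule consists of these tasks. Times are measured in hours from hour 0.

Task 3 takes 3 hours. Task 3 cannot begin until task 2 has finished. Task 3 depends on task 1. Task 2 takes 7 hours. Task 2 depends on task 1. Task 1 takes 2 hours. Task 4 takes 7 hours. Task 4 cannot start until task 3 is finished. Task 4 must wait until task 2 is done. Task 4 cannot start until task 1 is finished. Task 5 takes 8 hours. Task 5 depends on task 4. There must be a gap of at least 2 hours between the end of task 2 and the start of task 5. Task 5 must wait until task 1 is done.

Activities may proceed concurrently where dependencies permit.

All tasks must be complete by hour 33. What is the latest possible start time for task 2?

Task 5 has no dependents, so it just needs to finish by hour 33. Starting by 33 − 8 = hour 25 achieves that.
Task 4 must finish before task 5 (must start by hour 25). With a 7-hour duration, task 4 must start by 25 − 7 = hour 18.
Task 3 must finish before task 4 (must start by hour 18). With a 3-hour duration, task 3 must start by 18 − 3 = hour 15.
Task 2 feeds task 3 (must start by hour 15); task 4 (must start by hour 18); task 5 (must start by hour 25, minus 2-hour gap → hour 23). Taking the minimum, task 2 must finish by hour 15 and start by 15 − 7 = hour 8.

8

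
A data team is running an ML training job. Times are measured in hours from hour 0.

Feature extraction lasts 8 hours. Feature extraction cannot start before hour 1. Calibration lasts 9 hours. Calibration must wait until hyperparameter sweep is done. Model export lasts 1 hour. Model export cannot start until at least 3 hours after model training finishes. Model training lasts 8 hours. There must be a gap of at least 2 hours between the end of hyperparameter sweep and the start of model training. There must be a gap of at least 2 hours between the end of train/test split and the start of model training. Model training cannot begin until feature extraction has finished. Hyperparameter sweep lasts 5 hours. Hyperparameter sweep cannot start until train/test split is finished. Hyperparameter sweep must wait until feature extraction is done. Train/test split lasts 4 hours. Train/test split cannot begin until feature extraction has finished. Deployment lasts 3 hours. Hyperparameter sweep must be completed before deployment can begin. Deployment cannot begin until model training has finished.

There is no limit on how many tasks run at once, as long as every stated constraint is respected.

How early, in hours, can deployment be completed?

31

Feature extraction cannot begin until its own release at hour 1. It runs from hour 1 to 1 + 8 = hour 9.
Train/test split cannot begin until feature extraction (finishes hour 9). It runs from hour 9 to 9 + 4 = hour 13.
For hyperparameter sweep: train/test split (finishes hour 13); feature extraction (finishes hour 9). Taking the maximum gives a start of hour 13, and it finishes at 13 + 5 = hour 18.
For model training: hyperparameter sweep (finishes hour 18, plus 2-hour gap → hour 20); train/test split (finishes hour 13, plus 2-hour gap → hour 15); feature extraction (finishes hour 9). Taking the maximum gives a start of hour 20, and it finishes at 20 + 8 = hour 28.
Deployment has to wait for hyperparameter sweep (finishes hour 18); model training (finishes hour 28). The latest of these is hour 28, so deployment runs hour 28 to 28 + 3 = hour 31.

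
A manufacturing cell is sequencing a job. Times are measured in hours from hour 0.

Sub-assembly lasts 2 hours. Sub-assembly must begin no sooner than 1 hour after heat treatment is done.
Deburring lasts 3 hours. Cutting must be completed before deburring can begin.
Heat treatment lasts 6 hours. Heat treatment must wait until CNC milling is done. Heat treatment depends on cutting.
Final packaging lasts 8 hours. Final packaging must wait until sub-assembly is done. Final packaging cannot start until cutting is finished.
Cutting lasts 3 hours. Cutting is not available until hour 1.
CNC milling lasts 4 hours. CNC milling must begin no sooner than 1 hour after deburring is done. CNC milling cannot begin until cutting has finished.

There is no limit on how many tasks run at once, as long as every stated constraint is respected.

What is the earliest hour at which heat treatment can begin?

12

Cutting waits on its own release at hour 1, so it starts at hour 1 and finishes at 1 + 3 = hour 4.
Deburring cannot begin until cutting (finishes hour 4). It runs from hour 4 to 4 + 3 = hour 7.
CNC milling has to wait for deburring (finishes hour 7, plus 1-hour gap → hour 8); cutting (finishes hour 4). The latest of these is hour 8, so CNC milling runs hour 8 to 8 + 4 = hour 12.
Heat treatment waits on CNC milling (finishes hour 12); cutting (finishes hour 4). The latest of these is hour 12, which is the earliest heat treatment can start.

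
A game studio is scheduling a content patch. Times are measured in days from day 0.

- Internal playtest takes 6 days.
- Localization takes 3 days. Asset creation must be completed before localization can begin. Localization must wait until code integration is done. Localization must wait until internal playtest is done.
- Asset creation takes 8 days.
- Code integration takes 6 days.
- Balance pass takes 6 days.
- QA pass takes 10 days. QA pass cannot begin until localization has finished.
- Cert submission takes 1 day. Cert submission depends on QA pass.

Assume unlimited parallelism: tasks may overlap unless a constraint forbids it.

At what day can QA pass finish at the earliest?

21

Nothing blocks internal playtest, so it runs from day 0 to day 6.
Code integration has no prerequisites, so it starts at day 0 and finishes at day 6.
Asset creation can start immediately at day 0; it finishes at day 8.
For localization: asset creation (finishes day 8); code integration (finishes day 6); internal playtest (finishes day 6). Taking the maximum gives a start of day 8, and it finishes at 8 + 3 = day 11.
After localization (finishes day 11), QA pass can start at day 11 and finishes at day 21.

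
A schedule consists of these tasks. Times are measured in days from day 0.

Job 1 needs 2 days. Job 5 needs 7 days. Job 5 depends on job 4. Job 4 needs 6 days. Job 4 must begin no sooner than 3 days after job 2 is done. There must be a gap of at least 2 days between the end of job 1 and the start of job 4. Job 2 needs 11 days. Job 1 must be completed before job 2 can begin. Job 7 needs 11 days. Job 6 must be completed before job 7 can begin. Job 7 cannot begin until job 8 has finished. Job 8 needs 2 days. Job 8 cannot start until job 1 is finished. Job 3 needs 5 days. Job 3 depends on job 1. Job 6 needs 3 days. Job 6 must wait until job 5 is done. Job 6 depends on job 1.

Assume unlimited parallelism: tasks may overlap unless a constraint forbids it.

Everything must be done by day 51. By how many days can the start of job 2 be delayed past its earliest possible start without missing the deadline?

Nothing blocks job 1, so it runs from day 0 to day 2.
Job 2 waits on job 1 (finishes day 2), so it starts at day 2 and finishes at 2 + 11 = day 13.

Working backward from the deadline:
Job 7 must finish by day 51; it takes 11 days, so it must start by 51 − 11 = day 40.
Since job 7 (must start by day 40) depends on it, job 6 must finish by day 40. Backing off its 3-day duration gives a latest start of day 37.
Job 5 has to be done before job 6 (must start by day 37). That means finishing by day 37, i.e. starting by 37 − 7 = day 30.
Job 4 must finish before job 5 (must start by day 30). With a 6-day duration, job 4 must start by 30 − 6 = day 24.
Job 2 feeds into job 4 (must start by day 24, minus 3-day gap → day 21); so job 2 must finish by day 21 and therefore start by day 10.
So job 2 can start as early as day 2 and as late as day 10, giving 10 − 2 = 8 days of slack.

8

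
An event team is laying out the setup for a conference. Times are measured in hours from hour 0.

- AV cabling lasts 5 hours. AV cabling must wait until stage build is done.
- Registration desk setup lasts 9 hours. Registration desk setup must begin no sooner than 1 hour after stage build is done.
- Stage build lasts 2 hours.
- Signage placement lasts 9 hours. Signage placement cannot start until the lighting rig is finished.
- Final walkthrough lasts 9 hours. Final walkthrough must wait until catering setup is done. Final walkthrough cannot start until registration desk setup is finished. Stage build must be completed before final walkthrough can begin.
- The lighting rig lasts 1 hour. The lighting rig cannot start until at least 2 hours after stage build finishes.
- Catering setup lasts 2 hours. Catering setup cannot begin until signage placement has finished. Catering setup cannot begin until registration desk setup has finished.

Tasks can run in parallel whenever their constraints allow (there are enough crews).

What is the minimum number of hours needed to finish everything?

Nothing blocks stage build, so it runs from hour 0 to hour 2.
After stage build (finishes hour 2, plus 1-hour gap → hour 3), registration desk setup can start at hour 3 and finishes at hour 12.
AV cabling cannot begin until stage build (finishes hour 2). It runs from hour 2 to 2 + 5 = hour 7.
After stage build (finishes hour 2, plus 2-hour gap → hour 4), the lighting rig can start at hour 4 and finishes at hour 5.
Signage placement waits on the lighting rig (finishes hour 5), so it starts at hour 5 and finishes at 5 + 9 = hour 14.
Catering setup needs all of signage placement (finishes hour 14); registration desk setup (finishes hour 12). That puts its earliest start at hour 14; it finishes at 14 + 2 = hour 16.
For final walkthrough: catering setup (finishes hour 16); registration desk setup (finishes hour 12); stage build (finishes hour 2). Taking the maximum gives a start of hour 16, and it finishes at 16 + 9 = hour 25.
All tasks are finished once the last one completes. Finish times: Stage build at 2, The lighting rig at 5, AV cabling at 7, Registration desk setup at 12, Signage placement at 14, Catering setup at 16, Final walkthrough at 25. The latest is hour 25.

25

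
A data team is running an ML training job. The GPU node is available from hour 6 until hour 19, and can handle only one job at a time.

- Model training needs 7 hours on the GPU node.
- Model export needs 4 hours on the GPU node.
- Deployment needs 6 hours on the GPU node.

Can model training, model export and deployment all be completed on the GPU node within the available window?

The GPU node window is 19 − 6 = 13 hours.
Running back to back, the jobs need 7 + 4 + 6 = 17 hours on the GPU node.
Since 17 > 13, they cannot all fit.

No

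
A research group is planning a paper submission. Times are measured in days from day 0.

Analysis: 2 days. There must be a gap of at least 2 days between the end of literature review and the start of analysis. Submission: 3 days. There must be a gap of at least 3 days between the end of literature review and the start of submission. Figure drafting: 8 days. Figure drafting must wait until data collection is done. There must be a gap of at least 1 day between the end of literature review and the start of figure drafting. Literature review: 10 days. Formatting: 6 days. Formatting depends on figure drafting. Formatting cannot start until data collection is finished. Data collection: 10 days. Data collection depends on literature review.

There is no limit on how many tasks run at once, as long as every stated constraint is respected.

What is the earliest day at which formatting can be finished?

34

Literature review has no prerequisites, so it starts at day 0 and finishes at day 10.
After literature review (finishes day 10), data collection can start at day 10 and finishes at day 20.
Figure drafting cannot start until data collection (finishes day 20); literature review (finishes day 10, plus 1-day gap → day 11). The controlling bound is day 20, so figure drafting finishes at 20 + 8 = day 28.
For formatting: figure drafting (finishes day 28); data collection (finishes day 20). Taking the maximum gives a start of day 28, and it finishes at 28 + 6 = day 34.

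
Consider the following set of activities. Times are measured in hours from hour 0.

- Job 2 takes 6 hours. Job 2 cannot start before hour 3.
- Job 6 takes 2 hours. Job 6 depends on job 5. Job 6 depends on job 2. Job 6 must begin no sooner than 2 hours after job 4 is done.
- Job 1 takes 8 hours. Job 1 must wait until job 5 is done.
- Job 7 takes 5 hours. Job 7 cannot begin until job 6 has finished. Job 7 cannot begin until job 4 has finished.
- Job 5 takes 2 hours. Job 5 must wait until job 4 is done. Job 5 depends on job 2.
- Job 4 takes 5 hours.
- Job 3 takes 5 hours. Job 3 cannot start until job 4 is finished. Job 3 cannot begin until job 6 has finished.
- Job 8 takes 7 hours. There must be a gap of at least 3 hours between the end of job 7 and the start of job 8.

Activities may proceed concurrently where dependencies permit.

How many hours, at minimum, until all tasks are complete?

Job 4 can start immediately at hour 0; it finishes at hour 5.
Job 2 cannot begin until its own release at hour 3. It runs from hour 3 to 3 + 6 = hour 9.
Job 5 cannot start until job 4 (finishes hour 5); job 2 (finishes hour 9). The controlling bound is hour 9, so job 5 finishes at 9 + 2 = hour 11.
Job 6 cannot start until job 5 (finishes hour 11); job 2 (finishes hour 9); job 4 (finishes hour 5, plus 2-hour gap → hour 7). The controlling bound is hour 11, so job 6 finishes at 11 + 2 = hour 13.
Job 7 cannot start until job 6 (finishes hour 13); job 4 (finishes hour 5). The controlling bound is hour 13, so job 7 finishes at 13 + 5 = hour 18.
After job 7 (finishes hour 18, plus 3-hour gap → hour 21), job 8 can start at hour 21 and finishes at hour 28.
Job 3 has to wait for job 4 (finishes hour 5); job 6 (finishes hour 13). The latest of these is hour 13, so job 3 runs hour 13 to 13 + 5 = hour 18.
Job 1 waits on job 5 (finishes hour 11), so it starts at hour 11 and finishes at 11 + 8 = hour 19.
All tasks are finished once the last one completes. Finish times: Job 1 at 19, Job 2 at 9, Job 3 at 18, Job 4 at 5, Job 5 at 11, Job 6 at 13, Job 7 at 18, Job 8 at 28. The latest is hour 28.

28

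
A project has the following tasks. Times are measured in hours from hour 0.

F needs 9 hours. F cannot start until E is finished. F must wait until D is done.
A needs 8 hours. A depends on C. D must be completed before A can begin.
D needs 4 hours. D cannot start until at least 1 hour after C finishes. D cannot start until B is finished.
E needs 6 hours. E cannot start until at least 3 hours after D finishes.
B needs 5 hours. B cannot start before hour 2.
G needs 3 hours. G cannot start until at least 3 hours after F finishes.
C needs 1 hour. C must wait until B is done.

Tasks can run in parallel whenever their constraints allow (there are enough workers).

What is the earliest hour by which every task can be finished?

After its own release at hour 2, B can start at hour 2 and finishes at hour 7.
C waits on B (finishes hour 7), so it starts at hour 7 and finishes at 7 + 1 = hour 8.
D cannot start until C (finishes hour 8, plus 1-hour gap → hour 9); B (finishes hour 7). The controlling bound is hour 9, so D finishes at 9 + 4 = hour 13.
E cannot begin until D (finishes hour 13, plus 3-hour gap → hour 16). It runs from hour 16 to 16 + 6 = hour 22.
F has to wait for E (finishes hour 22); D (finishes hour 13). The latest of these is hour 22, so F runs hour 22 to 22 + 9 = hour 31.
G cannot begin until F (finishes hour 31, plus 3-hour gap → hour 34). It runs from hour 34 to 34 + 3 = hour 37.
For A: C (finishes hour 8); D (finishes hour 13). Taking the maximum gives a start of hour 13, and it finishes at 13 + 8 = hour 21.
All tasks are finished once the last one completes. Finish times: A at 21, B at 7, C at 8, D at 13, E at 22, F at 31, G at 37. The latest is hour 37.

37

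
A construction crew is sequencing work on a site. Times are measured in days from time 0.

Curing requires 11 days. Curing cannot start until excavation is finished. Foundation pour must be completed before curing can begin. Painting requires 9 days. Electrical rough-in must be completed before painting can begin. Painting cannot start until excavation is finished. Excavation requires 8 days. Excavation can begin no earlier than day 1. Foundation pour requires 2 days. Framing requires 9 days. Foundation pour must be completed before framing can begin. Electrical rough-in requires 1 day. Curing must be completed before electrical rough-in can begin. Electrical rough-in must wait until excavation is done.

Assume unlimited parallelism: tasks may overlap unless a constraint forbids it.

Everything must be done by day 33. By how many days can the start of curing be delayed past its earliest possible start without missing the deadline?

3

Nothing blocks foundation pour, so it runs from day 0 to day 2.
Excavation waits on its own release at day 1, so it starts at day 1 and finishes at 1 + 8 = day 9.
For curing: excavation (finishes day 9); foundation pour (finishes day 2). Taking the maximum gives a start of day 9, and it finishes at 9 + 11 = day 20.

Working backward from the deadline:
To finish by day 33, painting (duration 9) must start no later than day 24.
Electrical rough-in has to be done before painting (must start by day 24). That means finishing by day 24, i.e. starting by 24 − 1 = day 23.
Curing has to be done before electrical rough-in (must start by day 23). That means finishing by day 23, i.e. starting by 23 − 11 = day 12.
So curing can start as early as day 9 and as late as day 12, giving 12 − 9 = 3 days of slack.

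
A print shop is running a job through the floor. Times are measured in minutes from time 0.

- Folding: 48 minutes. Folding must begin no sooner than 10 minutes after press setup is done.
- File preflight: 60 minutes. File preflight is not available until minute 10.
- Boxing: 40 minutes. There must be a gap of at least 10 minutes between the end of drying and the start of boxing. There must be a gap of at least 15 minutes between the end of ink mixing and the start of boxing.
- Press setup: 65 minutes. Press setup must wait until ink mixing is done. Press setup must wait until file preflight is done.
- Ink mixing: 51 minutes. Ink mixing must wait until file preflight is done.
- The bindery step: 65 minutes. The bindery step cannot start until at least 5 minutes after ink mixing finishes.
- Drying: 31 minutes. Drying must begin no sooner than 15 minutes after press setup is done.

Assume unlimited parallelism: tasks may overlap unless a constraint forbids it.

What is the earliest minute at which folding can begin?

196

After its own release at minute 10, file preflight can start at minute 10 and finishes at minute 70.
Ink mixing cannot begin until file preflight (finishes minute 70). It runs from minute 70 to 70 + 51 = minute 121.
Press setup cannot start until ink mixing (finishes minute 121); file preflight (finishes minute 70). The controlling bound is minute 121, so press setup finishes at 121 + 65 = minute 186.
Folding waits on press setup (finishes minute 186, plus 10-minute gap → minute 196), so the earliest it can start is minute 196.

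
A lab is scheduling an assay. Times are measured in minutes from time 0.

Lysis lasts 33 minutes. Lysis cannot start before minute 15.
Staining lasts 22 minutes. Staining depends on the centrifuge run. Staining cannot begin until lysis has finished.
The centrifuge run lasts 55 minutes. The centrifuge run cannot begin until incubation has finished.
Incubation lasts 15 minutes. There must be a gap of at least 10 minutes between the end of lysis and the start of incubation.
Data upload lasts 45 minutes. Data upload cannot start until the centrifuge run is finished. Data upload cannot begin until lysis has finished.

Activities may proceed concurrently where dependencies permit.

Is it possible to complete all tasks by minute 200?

Yes

Lysis cannot begin until its own release at minute 15. It runs from minute 15 to 15 + 33 = minute 48.
After lysis (finishes minute 48, plus 10-minute gap → minute 58), incubation can start at minute 58 and finishes at minute 73.
The centrifuge run cannot begin until incubation (finishes minute 73). It runs from minute 73 to 73 + 55 = minute 128.
For data upload: the centrifuge run (finishes minute 128); lysis (finishes minute 48). Taking the maximum gives a start of minute 128, and it finishes at 128 + 45 = minute 173.
Staining cannot start until the centrifuge run (finishes minute 128); lysis (finishes minute 48). The controlling bound is minute 128, so staining finishes at 128 + 22 = minute 150.
Every task is finished by minute 173, which is no later than the deadline of 200, so the schedule is feasible.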